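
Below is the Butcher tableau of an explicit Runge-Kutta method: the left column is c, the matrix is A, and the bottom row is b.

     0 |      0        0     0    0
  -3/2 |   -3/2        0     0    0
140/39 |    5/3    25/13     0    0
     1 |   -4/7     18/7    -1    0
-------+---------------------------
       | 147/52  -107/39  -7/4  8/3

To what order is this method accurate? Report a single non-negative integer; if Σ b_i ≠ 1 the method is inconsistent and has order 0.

2

b = (147/52, -107/39, -7/4, 8/3)
c = (0, -3/2, 140/39, 1)
Ac = (0, 0, -75/26, -2033/273)
Σ b_i: 147/52·1 + (-107/39)·1 + (-7/4)·1 + 8/3·1 = 1 ✓
b·c: (-107/39)·(-3/2) + (-7/4)·140/39 + 8/3·1 = 1/2 ✓
b·c²: (-107/39)·9/4 + (-7/4)·19600/1521 + 8/3·1 = -158533/6084 ≠ 1/3 ⇒ order 2.
b·Ac: (-7/4)·(-75/26) + 8/3·(-2033/273) = -97037/6552 ≠ 1/6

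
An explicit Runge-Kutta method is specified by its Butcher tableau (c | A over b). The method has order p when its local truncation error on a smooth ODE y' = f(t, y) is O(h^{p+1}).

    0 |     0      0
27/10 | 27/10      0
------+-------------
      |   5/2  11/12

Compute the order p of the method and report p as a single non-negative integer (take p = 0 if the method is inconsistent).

b = (5/2, 11/12)
c = (0, 27/10)
Σ b_i: 5/2·1 + 11/12·1 = 41/12 ≠ 1 ⇒ order 0.

0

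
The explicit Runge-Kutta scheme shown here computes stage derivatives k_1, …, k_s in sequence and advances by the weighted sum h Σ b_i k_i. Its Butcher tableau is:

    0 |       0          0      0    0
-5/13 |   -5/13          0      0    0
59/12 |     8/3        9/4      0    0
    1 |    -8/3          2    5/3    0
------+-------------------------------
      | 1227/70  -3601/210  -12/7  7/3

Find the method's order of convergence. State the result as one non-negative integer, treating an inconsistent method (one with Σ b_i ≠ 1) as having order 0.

b = (1227/70, -3601/210, -12/7, 7/3)
c = (0, -5/13, 59/12, 1)
Ac = (0, 0, -45/52, 3475/468)
Σ b_i: 1227/70·1 + (-3601/210)·1 + (-12/7)·1 + 7/3·1 = 1 ✓
b·c: (-3601/210)·(-5/13) + (-12/7)·59/12 + 7/3·1 = 1/2 ✓
b·c²: (-3601/210)·25/169 + (-12/7)·3481/144 + 7/3·1 = -45475/1092 ≠ 1/3 ⇒ order 2.
b·Ac: (-12/7)·(-45/52) + 7/3·3475/468 = 184855/9828 ≠ 1/6

2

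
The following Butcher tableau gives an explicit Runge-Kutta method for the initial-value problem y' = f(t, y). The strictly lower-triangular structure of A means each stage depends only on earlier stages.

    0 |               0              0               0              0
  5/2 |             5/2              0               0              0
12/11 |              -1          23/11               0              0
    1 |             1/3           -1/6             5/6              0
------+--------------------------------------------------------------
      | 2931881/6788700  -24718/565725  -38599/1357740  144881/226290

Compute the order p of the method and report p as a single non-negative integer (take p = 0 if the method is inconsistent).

b = (2931881/6788700, -24718/565725, -38599/1357740, 144881/226290)
c = (0, 5/2, 12/11, 1)
Ac = (0, 0, 115/22, 65/132)
Σ b_i: 2931881/6788700·1 + (-24718/565725)·1 + (-38599/1357740)·1 + 144881/226290·1 = 1 ✓
b·c: (-24718/565725)·5/2 + (-38599/1357740)·12/11 + 144881/226290·1 = 1/2 ✓
b·c²: (-24718/565725)·25/4 + (-38599/1357740)·144/121 + 144881/226290·1 = 1/3 ✓
b·Ac: (-38599/1357740)·115/22 + 144881/226290·65/132 = 1/6 ✓
b·c³: (-24718/565725)·125/8 + (-38599/1357740)·1728/1331 + 144881/226290·1 = -35917/452580 ≠ 1/4 ⇒ order 3.
b·(c∘Ac): (-38599/1357740)·690/121 + 144881/226290·65/132 = 83179/543096 ≠ 1/8
b·Ac²: (-38599/1357740)·575/44 + 144881/226290·(-145/2904) = -401737/995676 ≠ 1/12
b·A²c: 144881/226290·575/132 = 1514665/543096 ≠ 1/24

3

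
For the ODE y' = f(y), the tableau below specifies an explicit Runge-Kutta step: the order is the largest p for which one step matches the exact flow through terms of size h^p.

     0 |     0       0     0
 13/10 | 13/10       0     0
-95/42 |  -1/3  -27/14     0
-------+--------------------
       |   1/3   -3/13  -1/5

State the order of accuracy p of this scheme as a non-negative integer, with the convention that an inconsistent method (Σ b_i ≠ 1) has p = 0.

0

b = (1/3, -3/13, -1/5)
c = (0, 13/10, -95/42)
Ac = (0, 0, -351/140)
Σ b_i: 1/3·1 + (-3/13)·1 + (-1/5)·1 = -19/195 ≠ 1 ⇒ order 0.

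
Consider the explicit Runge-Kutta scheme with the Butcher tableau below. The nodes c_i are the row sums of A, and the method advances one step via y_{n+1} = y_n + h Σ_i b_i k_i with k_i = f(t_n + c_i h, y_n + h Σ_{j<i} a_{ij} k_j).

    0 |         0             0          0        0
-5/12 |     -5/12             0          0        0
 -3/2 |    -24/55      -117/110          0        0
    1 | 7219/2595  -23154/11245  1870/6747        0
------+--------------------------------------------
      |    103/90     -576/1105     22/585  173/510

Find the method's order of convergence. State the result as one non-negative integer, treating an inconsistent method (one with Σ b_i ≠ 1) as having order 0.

4

b = (103/90, -576/1105, 22/585, 173/510)
c = (0, -5/12, -3/2, 1)
Ac = (0, 0, 39/88, 153/346)
Σ b_i: 103/90·1 + (-576/1105)·1 + 22/585·1 + 173/510·1 = 1 ✓
b·c: (-576/1105)·(-5/12) + 22/585·(-3/2) + 173/510·1 = 1/2 ✓
b·c²: (-576/1105)·25/144 + 22/585·9/4 + 173/510·1 = 1/3 ✓
b·Ac: 22/585·39/88 + 173/510·153/346 = 1/6 ✓
b·c³: (-576/1105)·(-125/1728) + 22/585·(-27/8) + 173/510·1 = 1/4 ✓
b·(c∘Ac): 22/585·(-117/176) + 173/510·153/346 = 1/8 ✓
b·Ac²: 22/585·(-65/352) + 173/510·1105/4152 = 1/12 ✓
b·A²c: 173/510·85/692 = 1/24 ✓; 4 stages ⇒ order 4.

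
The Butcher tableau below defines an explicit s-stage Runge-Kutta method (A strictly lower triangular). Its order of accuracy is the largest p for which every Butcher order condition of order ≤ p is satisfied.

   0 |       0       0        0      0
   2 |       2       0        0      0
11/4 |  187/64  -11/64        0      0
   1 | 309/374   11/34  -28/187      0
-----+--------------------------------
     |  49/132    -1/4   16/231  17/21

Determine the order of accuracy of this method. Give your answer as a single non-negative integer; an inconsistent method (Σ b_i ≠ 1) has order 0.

b = (49/132, -1/4, 16/231, 17/21)
c = (0, 2, 11/4, 1)
Ac = (0, 0, -11/32, 4/17)
Σ b_i: 49/132·1 + (-1/4)·1 + 16/231·1 + 17/21·1 = 1 ✓
b·c: (-1/4)·2 + 16/231·11/4 + 17/21·1 = 1/2 ✓
b·c²: (-1/4)·4 + 16/231·121/16 + 17/21·1 = 1/3 ✓
b·Ac: 16/231·(-11/32) + 17/21·4/17 = 1/6 ✓
b·c³: (-1/4)·8 + 16/231·1331/64 + 17/21·1 = 1/4 ✓
b·(c∘Ac): 16/231·(-121/128) + 17/21·4/17 = 1/8 ✓
b·Ac²: 16/231·(-11/16) + 17/21·11/68 = 1/12 ✓
b·A²c: 17/21·7/136 = 1/24 ✓; 4 stages ⇒ order 4.

4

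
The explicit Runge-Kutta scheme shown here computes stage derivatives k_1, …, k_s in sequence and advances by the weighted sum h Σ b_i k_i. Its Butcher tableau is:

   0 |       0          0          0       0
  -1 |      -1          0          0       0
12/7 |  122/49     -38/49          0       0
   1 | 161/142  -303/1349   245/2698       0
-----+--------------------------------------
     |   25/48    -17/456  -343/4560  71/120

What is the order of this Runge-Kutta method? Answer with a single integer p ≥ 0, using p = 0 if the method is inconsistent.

b = (25/48, -17/456, -343/4560, 71/120)
c = (0, -1, 12/7, 1)
Ac = (0, 0, 38/49, 27/71)
Σ b_i: 25/48·1 + (-17/456)·1 + (-343/4560)·1 + 71/120·1 = 1 ✓
b·c: (-17/456)·(-1) + (-343/4560)·12/7 + 71/120·1 = 1/2 ✓
b·c²: (-17/456)·1 + (-343/4560)·144/49 + 71/120·1 = 1/3 ✓
b·Ac: (-343/4560)·38/49 + 71/120·27/71 = 1/6 ✓
b·c³: (-17/456)·(-1) + (-343/4560)·1728/343 + 71/120·1 = 1/4 ✓
b·(c∘Ac): (-343/4560)·456/343 + 71/120·27/71 = 1/8 ✓
b·Ac²: (-343/4560)·(-38/49) + 71/120·3/71 = 1/12 ✓
b·A²c: 71/120·5/71 = 1/24 ✓; 4 stages ⇒ order 4.

4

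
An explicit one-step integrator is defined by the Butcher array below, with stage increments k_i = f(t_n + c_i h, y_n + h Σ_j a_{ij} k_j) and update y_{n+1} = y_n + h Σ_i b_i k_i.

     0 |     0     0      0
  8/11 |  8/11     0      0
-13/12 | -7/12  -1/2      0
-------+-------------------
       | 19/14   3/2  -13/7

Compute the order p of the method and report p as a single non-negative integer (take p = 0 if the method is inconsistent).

b = (19/14, 3/2, -13/7)
c = (0, 8/11, -13/12)
Ac = (0, 0, -4/11)
Σ b_i: 19/14·1 + 3/2·1 + (-13/7)·1 = 1 ✓
b·c: 3/2·8/11 + (-13/7)·(-13/12) = 2867/924 ≠ 1/2 ⇒ order 1.

1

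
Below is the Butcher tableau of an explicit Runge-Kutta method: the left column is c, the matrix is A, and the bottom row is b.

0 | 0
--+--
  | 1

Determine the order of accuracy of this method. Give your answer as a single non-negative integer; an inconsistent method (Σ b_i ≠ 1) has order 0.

1

b = (1)
c = (0)
Σ b_i: 1·1 = 1 ✓; 1 stage ⇒ order 1.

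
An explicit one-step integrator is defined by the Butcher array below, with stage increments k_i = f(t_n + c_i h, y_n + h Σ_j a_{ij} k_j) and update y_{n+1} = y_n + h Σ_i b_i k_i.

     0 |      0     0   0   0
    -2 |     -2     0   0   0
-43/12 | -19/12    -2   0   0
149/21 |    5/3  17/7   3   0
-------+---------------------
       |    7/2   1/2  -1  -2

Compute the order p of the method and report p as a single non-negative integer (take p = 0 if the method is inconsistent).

1

b = (7/2, 1/2, -1, -2)
c = (0, -2, -43/12, 149/21)
Ac = (0, 0, 4, -437/28)
Σ b_i: 7/2·1 + 1/2·1 + (-1)·1 + (-2)·1 = 1 ✓
b·c: 1/2·(-2) + (-1)·(-43/12) + (-2)·149/21 = -325/28 ≠ 1/2 ⇒ order 1.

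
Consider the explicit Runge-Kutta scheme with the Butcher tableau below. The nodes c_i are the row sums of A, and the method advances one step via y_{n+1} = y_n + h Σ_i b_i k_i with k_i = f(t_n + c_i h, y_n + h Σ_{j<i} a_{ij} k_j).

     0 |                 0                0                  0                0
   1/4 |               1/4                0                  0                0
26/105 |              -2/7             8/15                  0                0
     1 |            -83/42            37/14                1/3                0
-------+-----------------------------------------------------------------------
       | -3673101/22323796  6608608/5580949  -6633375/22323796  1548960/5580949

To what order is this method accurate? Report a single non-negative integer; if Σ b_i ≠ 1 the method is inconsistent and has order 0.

b = (-3673101/22323796, 6608608/5580949, -6633375/22323796, 1548960/5580949)
c = (0, 1/4, 26/105, 1)
Ac = (0, 0, 2/15, 1873/2520)
Σ b_i: (-3673101/22323796)·1 + 6608608/5580949·1 + (-6633375/22323796)·1 + 1548960/5580949·1 = 1 ✓
b·c: 6608608/5580949·1/4 + (-6633375/22323796)·26/105 + 1548960/5580949·1 = 1/2 ✓
b·c²: 6608608/5580949·1/16 + (-6633375/22323796)·676/11025 + 1548960/5580949·1 = 1/3 ✓
b·Ac: (-6633375/22323796)·2/15 + 1548960/5580949·1873/2520 = 1/6 ✓
b·c³: 6608608/5580949·1/64 + (-6633375/22323796)·17576/1157625 + 1548960/5580949·1 = 205007189/703199574 ≠ 1/4 ⇒ order 3.
b·(c∘Ac): (-6633375/22323796)·52/1575 + 1548960/5580949·1873/2520 = 1096519/5580949 ≠ 1/8
b·Ac²: (-6633375/22323796)·1/30 + 1548960/5580949·196457/1058400 = 585232541/14063991480 ≠ 1/12
b·A²c: 1548960/5580949·2/45 = 206528/16742847 ≠ 1/24

3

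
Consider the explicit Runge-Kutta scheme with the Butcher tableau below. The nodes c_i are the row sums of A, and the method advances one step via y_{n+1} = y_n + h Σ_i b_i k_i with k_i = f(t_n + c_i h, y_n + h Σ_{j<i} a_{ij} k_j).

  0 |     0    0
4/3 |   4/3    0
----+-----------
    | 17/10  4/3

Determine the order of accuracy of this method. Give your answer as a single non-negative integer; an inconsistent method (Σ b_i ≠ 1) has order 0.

b = (17/10, 4/3)
c = (0, 4/3)
Σ b_i: 17/10·1 + 4/3·1 = 91/30 ≠ 1 ⇒ order 0.

0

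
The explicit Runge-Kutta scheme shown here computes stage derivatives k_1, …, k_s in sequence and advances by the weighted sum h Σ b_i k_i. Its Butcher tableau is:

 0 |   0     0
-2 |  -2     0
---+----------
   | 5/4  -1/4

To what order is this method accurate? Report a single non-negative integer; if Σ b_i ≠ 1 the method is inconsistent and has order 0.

b = (5/4, -1/4)
c = (0, -2)
Σ b_i: 5/4·1 + (-1/4)·1 = 1 ✓
b·c: (-1/4)·(-2) = 1/2 ✓; 2 stages ⇒ order 2.

2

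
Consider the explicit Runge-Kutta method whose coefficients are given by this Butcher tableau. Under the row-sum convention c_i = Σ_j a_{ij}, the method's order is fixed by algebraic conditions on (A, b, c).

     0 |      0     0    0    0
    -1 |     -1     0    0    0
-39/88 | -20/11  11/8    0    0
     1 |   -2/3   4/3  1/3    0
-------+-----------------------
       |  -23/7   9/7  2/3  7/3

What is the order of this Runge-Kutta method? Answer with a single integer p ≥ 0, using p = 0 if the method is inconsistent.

b = (-23/7, 9/7, 2/3, 7/3)
c = (0, -1, -39/88, 1)
Ac = (0, 0, -11/8, -391/264)
Σ b_i: (-23/7)·1 + 9/7·1 + 2/3·1 + 7/3·1 = 1 ✓
b·c: 9/7·(-1) + 2/3·(-39/88) + 7/3·1 = 695/924 ≠ 1/2 ⇒ order 1.

1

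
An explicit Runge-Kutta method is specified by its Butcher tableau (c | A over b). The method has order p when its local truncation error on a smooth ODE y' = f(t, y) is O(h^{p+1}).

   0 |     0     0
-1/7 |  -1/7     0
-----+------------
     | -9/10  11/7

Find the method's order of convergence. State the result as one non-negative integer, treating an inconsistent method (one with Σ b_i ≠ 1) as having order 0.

b = (-9/10, 11/7)
c = (0, -1/7)
Σ b_i: (-9/10)·1 + 11/7·1 = 47/70 ≠ 1 ⇒ order 0.

0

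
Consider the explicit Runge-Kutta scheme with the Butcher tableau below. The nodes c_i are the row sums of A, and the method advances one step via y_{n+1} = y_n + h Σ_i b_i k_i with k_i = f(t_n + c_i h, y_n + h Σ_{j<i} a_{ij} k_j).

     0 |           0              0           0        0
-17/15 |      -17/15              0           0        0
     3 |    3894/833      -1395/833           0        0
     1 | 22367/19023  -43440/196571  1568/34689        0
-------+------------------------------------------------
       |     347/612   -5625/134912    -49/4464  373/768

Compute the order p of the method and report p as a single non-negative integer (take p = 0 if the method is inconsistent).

b = (347/612, -5625/134912, -49/4464, 373/768)
c = (0, -17/15, 3, 1)
Ac = (0, 0, 93/49, 144/373)
Σ b_i: 347/612·1 + (-5625/134912)·1 + (-49/4464)·1 + 373/768·1 = 1 ✓
b·c: (-5625/134912)·(-17/15) + (-49/4464)·3 + 373/768·1 = 1/2 ✓
b·c²: (-5625/134912)·289/225 + (-49/4464)·9 + 373/768·1 = 1/3 ✓
b·Ac: (-49/4464)·93/49 + 373/768·144/373 = 1/6 ✓
b·c³: (-5625/134912)·(-4913/3375) + (-49/4464)·27 + 373/768·1 = 1/4 ✓
b·(c∘Ac): (-49/4464)·279/49 + 373/768·144/373 = 1/8 ✓
b·Ac²: (-49/4464)·(-527/245) + 373/768·688/5595 = 1/12 ✓
b·A²c: 373/768·32/373 = 1/24 ✓; 4 stages ⇒ order 4.

4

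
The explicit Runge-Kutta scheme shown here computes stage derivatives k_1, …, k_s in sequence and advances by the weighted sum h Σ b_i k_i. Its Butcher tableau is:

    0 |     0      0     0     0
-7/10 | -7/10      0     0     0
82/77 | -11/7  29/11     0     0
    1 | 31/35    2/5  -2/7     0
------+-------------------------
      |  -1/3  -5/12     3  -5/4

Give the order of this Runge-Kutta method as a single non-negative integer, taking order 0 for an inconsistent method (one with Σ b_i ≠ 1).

b = (-1/3, -5/12, 3, -5/4)
c = (0, -7/10, 82/77, 1)
Ac = (0, 0, -203/110, -7873/13475)
Σ b_i: (-1/3)·1 + (-5/12)·1 + 3·1 + (-5/4)·1 = 1 ✓
b·c: (-5/12)·(-7/10) + 3·82/77 + (-5/4)·1 = 4133/1848 ≠ 1/2 ⇒ order 1.

1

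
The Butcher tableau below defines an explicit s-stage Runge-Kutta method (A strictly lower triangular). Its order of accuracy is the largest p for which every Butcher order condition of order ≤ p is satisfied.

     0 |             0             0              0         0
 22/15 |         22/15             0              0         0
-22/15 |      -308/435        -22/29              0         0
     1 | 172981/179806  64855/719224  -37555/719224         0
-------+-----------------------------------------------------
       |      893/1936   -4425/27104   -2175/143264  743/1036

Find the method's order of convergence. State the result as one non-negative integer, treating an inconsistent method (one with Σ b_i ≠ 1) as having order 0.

4

b = (893/1936, -4425/27104, -2175/143264, 743/1036)
c = (0, 22/15, -22/15, 1)
Ac = (0, 0, -484/435, 931/4458)
Σ b_i: 893/1936·1 + (-4425/27104)·1 + (-2175/143264)·1 + 743/1036·1 = 1 ✓
b·c: (-4425/27104)·22/15 + (-2175/143264)·(-22/15) + 743/1036·1 = 1/2 ✓
b·c²: (-4425/27104)·484/225 + (-2175/143264)·484/225 + 743/1036·1 = 1/3 ✓
b·Ac: (-2175/143264)·(-484/435) + 743/1036·931/4458 = 1/6 ✓
b·c³: (-4425/27104)·10648/3375 + (-2175/143264)·(-10648/3375) + 743/1036·1 = 1/4 ✓
b·(c∘Ac): (-2175/143264)·10648/6525 + 743/1036·931/4458 = 1/8 ✓
b·Ac²: (-2175/143264)·(-10648/6525) + 743/1036·182/2229 = 1/12 ✓
b·A²c: 743/1036·259/4458 = 1/24 ✓; 4 stages ⇒ order 4.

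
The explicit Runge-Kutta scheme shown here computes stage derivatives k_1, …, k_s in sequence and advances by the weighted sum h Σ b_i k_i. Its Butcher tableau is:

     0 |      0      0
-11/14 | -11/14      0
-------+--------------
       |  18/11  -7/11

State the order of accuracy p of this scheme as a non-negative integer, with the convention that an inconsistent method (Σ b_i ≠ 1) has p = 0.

2

b = (18/11, -7/11)
c = (0, -11/14)
Σ b_i: 18/11·1 + (-7/11)·1 = 1 ✓
b·c: (-7/11)·(-11/14) = 1/2 ✓; 2 stages ⇒ order 2.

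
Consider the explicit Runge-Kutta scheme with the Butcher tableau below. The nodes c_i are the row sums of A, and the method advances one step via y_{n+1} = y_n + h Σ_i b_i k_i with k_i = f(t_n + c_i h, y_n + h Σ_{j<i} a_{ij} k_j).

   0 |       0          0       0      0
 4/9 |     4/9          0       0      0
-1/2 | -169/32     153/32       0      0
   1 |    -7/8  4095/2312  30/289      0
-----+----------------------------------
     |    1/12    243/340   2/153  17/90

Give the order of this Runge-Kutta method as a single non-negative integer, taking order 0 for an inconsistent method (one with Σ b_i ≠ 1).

b = (1/12, 243/340, 2/153, 17/90)
c = (0, 4/9, -1/2, 1)
Ac = (0, 0, 17/8, 25/34)
Σ b_i: 1/12·1 + 243/340·1 + 2/153·1 + 17/90·1 = 1 ✓
b·c: 243/340·4/9 + 2/153·(-1/2) + 17/90·1 = 1/2 ✓
b·c²: 243/340·16/81 + 2/153·1/4 + 17/90·1 = 1/3 ✓
b·Ac: 2/153·17/8 + 17/90·25/34 = 1/6 ✓
b·c³: 243/340·64/729 + 2/153·(-1/8) + 17/90·1 = 1/4 ✓
b·(c∘Ac): 2/153·(-17/16) + 17/90·25/34 = 1/8 ✓
b·Ac²: 2/153·17/18 + 17/90·115/306 = 1/12 ✓
b·A²c: 17/90·15/68 = 1/24 ✓; 4 stages ⇒ order 4.

4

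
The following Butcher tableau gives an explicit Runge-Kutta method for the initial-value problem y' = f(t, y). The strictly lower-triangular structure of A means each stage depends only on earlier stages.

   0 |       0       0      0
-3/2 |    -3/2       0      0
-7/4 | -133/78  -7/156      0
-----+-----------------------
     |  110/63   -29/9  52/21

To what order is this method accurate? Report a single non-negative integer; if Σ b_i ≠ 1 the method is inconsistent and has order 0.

b = (110/63, -29/9, 52/21)
c = (0, -3/2, -7/4)
Ac = (0, 0, 7/104)
Σ b_i: 110/63·1 + (-29/9)·1 + 52/21·1 = 1 ✓
b·c: (-29/9)·(-3/2) + 52/21·(-7/4) = 1/2 ✓
b·c²: (-29/9)·9/4 + 52/21·49/16 = 1/3 ✓
b·Ac: 52/21·7/104 = 1/6 ✓; 3 stages ⇒ order 3.

3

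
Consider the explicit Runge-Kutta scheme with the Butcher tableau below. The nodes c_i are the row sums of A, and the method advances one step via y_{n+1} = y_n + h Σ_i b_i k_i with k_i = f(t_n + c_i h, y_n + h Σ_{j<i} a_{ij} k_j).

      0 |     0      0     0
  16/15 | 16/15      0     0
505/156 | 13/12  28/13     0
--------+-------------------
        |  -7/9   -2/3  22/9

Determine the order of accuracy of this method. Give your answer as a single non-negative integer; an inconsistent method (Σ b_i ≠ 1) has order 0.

b = (-7/9, -2/3, 22/9)
c = (0, 16/15, 505/156)
Ac = (0, 0, 448/195)
Σ b_i: (-7/9)·1 + (-2/3)·1 + 22/9·1 = 1 ✓
b·c: (-2/3)·16/15 + 22/9·505/156 = 25279/3510 ≠ 1/2 ⇒ order 1.

1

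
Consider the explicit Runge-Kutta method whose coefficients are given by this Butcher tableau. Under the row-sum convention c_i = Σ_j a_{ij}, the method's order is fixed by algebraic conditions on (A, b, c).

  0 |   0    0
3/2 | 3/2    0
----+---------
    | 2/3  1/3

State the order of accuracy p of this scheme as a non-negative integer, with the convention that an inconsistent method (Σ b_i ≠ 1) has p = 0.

b = (2/3, 1/3)
c = (0, 3/2)
Σ b_i: 2/3·1 + 1/3·1 = 1 ✓
b·c: 1/3·3/2 = 1/2 ✓; 2 stages ⇒ order 2.

2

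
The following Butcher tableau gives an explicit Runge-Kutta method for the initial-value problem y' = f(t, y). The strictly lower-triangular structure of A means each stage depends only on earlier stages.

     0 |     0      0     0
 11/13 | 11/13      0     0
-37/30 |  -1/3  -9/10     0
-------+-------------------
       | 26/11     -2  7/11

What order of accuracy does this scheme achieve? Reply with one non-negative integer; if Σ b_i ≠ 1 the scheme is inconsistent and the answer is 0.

b = (26/11, -2, 7/11)
c = (0, 11/13, -37/30)
Ac = (0, 0, -99/130)
Σ b_i: 26/11·1 + (-2)·1 + 7/11·1 = 1 ✓
b·c: (-2)·11/13 + 7/11·(-37/30) = -10627/4290 ≠ 1/2 ⇒ order 1.

1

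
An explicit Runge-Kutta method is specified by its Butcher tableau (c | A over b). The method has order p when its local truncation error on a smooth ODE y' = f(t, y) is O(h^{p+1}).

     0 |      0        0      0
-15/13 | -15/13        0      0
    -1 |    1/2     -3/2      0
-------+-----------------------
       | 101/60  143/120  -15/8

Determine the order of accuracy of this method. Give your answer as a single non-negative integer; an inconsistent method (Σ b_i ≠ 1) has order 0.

2

b = (101/60, 143/120, -15/8)
c = (0, -15/13, -1)
Ac = (0, 0, 45/26)
Σ b_i: 101/60·1 + 143/120·1 + (-15/8)·1 = 1 ✓
b·c: 143/120·(-15/13) + (-15/8)·(-1) = 1/2 ✓
b·c²: 143/120·225/169 + (-15/8)·1 = -15/52 ≠ 1/3 ⇒ order 2.
b·Ac: (-15/8)·45/26 = -675/208 ≠ 1/6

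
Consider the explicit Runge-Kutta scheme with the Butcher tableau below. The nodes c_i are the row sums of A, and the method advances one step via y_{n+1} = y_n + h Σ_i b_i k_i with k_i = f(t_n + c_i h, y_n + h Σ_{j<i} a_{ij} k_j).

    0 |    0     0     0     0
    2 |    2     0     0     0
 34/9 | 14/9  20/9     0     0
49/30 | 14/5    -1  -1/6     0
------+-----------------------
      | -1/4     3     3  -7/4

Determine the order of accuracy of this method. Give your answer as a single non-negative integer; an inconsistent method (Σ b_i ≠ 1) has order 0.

0

b = (-1/4, 3, 3, -7/4)
c = (0, 2, 34/9, 49/30)
Ac = (0, 0, 40/9, -71/27)
Σ b_i: (-1/4)·1 + 3·1 + 3·1 + (-7/4)·1 = 4 ≠ 1 ⇒ order 0.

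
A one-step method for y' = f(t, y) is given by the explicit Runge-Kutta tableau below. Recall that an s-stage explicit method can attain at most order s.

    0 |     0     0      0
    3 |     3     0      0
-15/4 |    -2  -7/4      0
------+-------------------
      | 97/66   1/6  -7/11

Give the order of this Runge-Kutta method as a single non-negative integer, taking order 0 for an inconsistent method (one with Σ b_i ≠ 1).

1

b = (97/66, 1/6, -7/11)
c = (0, 3, -15/4)
Ac = (0, 0, -21/4)
Σ b_i: 97/66·1 + 1/6·1 + (-7/11)·1 = 1 ✓
b·c: 1/6·3 + (-7/11)·(-15/4) = 127/44 ≠ 1/2 ⇒ order 1.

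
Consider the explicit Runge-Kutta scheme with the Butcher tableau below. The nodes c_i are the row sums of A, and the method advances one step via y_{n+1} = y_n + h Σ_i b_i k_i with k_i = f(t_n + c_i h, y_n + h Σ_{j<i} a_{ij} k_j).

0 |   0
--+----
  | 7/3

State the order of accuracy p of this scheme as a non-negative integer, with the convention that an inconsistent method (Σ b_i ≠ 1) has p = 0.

b = (7/3)
c = (0)
Σ b_i: 7/3·1 = 7/3 ≠ 1 ⇒ order 0.

0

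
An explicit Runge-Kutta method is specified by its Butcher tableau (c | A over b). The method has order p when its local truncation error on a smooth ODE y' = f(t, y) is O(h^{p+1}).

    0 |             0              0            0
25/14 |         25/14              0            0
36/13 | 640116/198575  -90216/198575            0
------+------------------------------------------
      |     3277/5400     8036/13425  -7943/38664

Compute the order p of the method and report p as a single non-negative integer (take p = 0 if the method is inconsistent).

3

b = (3277/5400, 8036/13425, -7943/38664)
c = (0, 25/14, 36/13)
Ac = (0, 0, -6444/7943)
Σ b_i: 3277/5400·1 + 8036/13425·1 + (-7943/38664)·1 = 1 ✓
b·c: 8036/13425·25/14 + (-7943/38664)·36/13 = 1/2 ✓
b·c²: 8036/13425·625/196 + (-7943/38664)·1296/169 = 1/3 ✓
b·Ac: (-7943/38664)·(-6444/7943) = 1/6 ✓; 3 stages ⇒ order 3.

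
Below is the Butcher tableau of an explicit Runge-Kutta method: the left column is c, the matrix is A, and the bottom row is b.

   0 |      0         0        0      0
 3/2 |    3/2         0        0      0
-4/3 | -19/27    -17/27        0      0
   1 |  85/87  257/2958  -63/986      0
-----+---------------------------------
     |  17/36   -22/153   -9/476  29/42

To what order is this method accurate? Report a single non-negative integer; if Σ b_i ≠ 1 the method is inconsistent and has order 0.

4

b = (17/36, -22/153, -9/476, 29/42)
c = (0, 3/2, -4/3, 1)
Ac = (0, 0, -17/18, 25/116)
Σ b_i: 17/36·1 + (-22/153)·1 + (-9/476)·1 + 29/42·1 = 1 ✓
b·c: (-22/153)·3/2 + (-9/476)·(-4/3) + 29/42·1 = 1/2 ✓
b·c²: (-22/153)·9/4 + (-9/476)·16/9 + 29/42·1 = 1/3 ✓
b·Ac: (-9/476)·(-17/18) + 29/42·25/116 = 1/6 ✓
b·c³: (-22/153)·27/8 + (-9/476)·(-64/27) + 29/42·1 = 1/4 ✓
b·(c∘Ac): (-9/476)·34/27 + 29/42·25/116 = 1/8 ✓
b·Ac²: (-9/476)·(-17/12) + 29/42·19/232 = 1/12 ✓
b·A²c: 29/42·7/116 = 1/24 ✓; 4 stages ⇒ order 4.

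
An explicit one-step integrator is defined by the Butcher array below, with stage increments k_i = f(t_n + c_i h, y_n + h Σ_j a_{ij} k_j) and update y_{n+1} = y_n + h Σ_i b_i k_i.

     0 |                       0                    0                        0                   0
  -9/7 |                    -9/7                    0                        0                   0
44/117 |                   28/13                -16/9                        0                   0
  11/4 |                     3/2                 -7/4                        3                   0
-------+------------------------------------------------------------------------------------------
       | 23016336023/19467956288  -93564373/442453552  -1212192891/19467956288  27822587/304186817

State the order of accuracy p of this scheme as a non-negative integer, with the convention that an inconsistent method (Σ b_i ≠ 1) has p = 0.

b = (23016336023/19467956288, -93564373/442453552, -1212192891/19467956288, 27822587/304186817)
c = (0, -9/7, 44/117, 11/4)
Ac = (0, 0, 16/7, 527/156)
Σ b_i: 23016336023/19467956288·1 + (-93564373/442453552)·1 + (-1212192891/19467956288)·1 + 27822587/304186817·1 = 1 ✓
b·c: (-93564373/442453552)·(-9/7) + (-1212192891/19467956288)·44/117 + 27822587/304186817·11/4 = 1/2 ✓
b·c²: (-93564373/442453552)·81/49 + (-1212192891/19467956288)·1936/13689 + 27822587/304186817·121/16 = 1/3 ✓
b·Ac: (-1212192891/19467956288)·16/7 + 27822587/304186817·527/156 = 1/6 ✓
b·c³: (-93564373/442453552)·(-729/343) + (-1212192891/19467956288)·85184/1601613 + 27822587/304186817·1331/64 = 10211551173815/4348433509056 ≠ 1/4 ⇒ order 3.
b·(c∘Ac): (-1212192891/19467956288)·704/819 + 27822587/304186817·5797/624 = 1056840601/1327360656 ≠ 1/8
b·Ac²: (-1212192891/19467956288)·(-144/49) + 27822587/304186817·(-315395/127764) = -5816487679/135888547158 ≠ 1/12
b·A²c: 27822587/304186817·48/7 = 1335484176/2129307719 ≠ 1/24

3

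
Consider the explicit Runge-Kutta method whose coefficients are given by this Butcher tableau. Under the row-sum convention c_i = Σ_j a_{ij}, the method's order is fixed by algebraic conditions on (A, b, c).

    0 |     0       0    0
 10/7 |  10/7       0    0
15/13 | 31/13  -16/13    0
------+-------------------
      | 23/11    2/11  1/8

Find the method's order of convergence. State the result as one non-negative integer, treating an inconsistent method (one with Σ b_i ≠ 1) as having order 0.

0

b = (23/11, 2/11, 1/8)
c = (0, 10/7, 15/13)
Ac = (0, 0, -160/91)
Σ b_i: 23/11·1 + 2/11·1 + 1/8·1 = 211/88 ≠ 1 ⇒ order 0.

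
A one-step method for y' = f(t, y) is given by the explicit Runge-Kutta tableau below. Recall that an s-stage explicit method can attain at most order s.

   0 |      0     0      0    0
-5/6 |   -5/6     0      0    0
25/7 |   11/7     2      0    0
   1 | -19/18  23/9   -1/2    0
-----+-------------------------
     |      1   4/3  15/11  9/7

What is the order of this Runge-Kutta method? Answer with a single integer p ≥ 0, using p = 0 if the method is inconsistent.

b = (1, 4/3, 15/11, 9/7)
c = (0, -5/6, 25/7, 1)
Ac = (0, 0, -5/3, -740/189)
Σ b_i: 1·1 + 4/3·1 + 15/11·1 + 9/7·1 = 1151/231 ≠ 1 ⇒ order 0.

0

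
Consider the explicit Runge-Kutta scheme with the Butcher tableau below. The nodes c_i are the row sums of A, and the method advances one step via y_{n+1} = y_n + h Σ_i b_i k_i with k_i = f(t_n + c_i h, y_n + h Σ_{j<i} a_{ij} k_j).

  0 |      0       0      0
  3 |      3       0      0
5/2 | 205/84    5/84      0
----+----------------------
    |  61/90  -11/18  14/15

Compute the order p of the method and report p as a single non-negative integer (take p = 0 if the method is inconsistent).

b = (61/90, -11/18, 14/15)
c = (0, 3, 5/2)
Ac = (0, 0, 5/28)
Σ b_i: 61/90·1 + (-11/18)·1 + 14/15·1 = 1 ✓
b·c: (-11/18)·3 + 14/15·5/2 = 1/2 ✓
b·c²: (-11/18)·9 + 14/15·25/4 = 1/3 ✓
b·Ac: 14/15·5/28 = 1/6 ✓; 3 stages ⇒ order 3.

3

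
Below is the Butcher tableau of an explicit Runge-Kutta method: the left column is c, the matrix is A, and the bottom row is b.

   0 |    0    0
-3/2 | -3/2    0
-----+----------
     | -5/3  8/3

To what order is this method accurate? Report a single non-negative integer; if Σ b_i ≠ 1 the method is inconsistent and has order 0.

1

b = (-5/3, 8/3)
c = (0, -3/2)
Σ b_i: (-5/3)·1 + 8/3·1 = 1 ✓
b·c: 8/3·(-3/2) = -4 ≠ 1/2 ⇒ order 1.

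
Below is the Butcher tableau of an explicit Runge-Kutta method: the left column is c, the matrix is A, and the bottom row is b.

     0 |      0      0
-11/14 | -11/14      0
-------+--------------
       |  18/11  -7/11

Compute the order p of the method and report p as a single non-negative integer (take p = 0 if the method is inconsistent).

2

b = (18/11, -7/11)
c = (0, -11/14)
Σ b_i: 18/11·1 + (-7/11)·1 = 1 ✓
b·c: (-7/11)·(-11/14) = 1/2 ✓; 2 stages ⇒ order 2.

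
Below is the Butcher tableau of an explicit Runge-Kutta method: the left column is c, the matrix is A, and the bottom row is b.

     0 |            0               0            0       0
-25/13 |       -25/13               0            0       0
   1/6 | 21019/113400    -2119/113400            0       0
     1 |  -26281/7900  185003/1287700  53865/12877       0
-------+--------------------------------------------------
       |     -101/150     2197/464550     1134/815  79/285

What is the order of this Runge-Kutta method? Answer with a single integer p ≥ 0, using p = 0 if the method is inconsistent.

4

b = (-101/150, 2197/464550, 1134/815, 79/285)
c = (0, -25/13, 1/6, 1)
Ac = (0, 0, 163/4536, 133/316)
Σ b_i: (-101/150)·1 + 2197/464550·1 + 1134/815·1 + 79/285·1 = 1 ✓
b·c: 2197/464550·(-25/13) + 1134/815·1/6 + 79/285·1 = 1/2 ✓
b·c²: 2197/464550·625/169 + 1134/815·1/36 + 79/285·1 = 1/3 ✓
b·Ac: 1134/815·163/4536 + 79/285·133/316 = 1/6 ✓
b·c³: 2197/464550·(-15625/2197) + 1134/815·1/216 + 79/285·1 = 1/4 ✓
b·(c∘Ac): 1134/815·163/27216 + 79/285·133/316 = 1/8 ✓
b·Ac²: 1134/815·(-4075/58968) + 79/285·665/1027 = 1/12 ✓
b·A²c: 79/285·95/632 = 1/24 ✓; 4 stages ⇒ order 4.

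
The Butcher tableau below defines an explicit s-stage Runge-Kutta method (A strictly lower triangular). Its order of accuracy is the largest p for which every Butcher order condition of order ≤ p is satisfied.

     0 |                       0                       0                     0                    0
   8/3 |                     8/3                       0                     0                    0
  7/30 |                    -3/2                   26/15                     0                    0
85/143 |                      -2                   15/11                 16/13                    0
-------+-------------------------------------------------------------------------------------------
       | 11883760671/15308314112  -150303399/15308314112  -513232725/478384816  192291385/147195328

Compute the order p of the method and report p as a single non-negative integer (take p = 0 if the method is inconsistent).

3

b = (11883760671/15308314112, -150303399/15308314112, -513232725/478384816, 192291385/147195328)
c = (0, 8/3, 7/30, 85/143)
Ac = (0, 0, 208/45, 8416/2145)
Σ b_i: 11883760671/15308314112·1 + (-150303399/15308314112)·1 + (-513232725/478384816)·1 + 192291385/147195328·1 = 1 ✓
b·c: (-150303399/15308314112)·8/3 + (-513232725/478384816)·7/30 + 192291385/147195328·85/143 = 1/2 ✓
b·c²: (-150303399/15308314112)·64/9 + (-513232725/478384816)·49/900 + 192291385/147195328·7225/20449 = 1/3 ✓
b·Ac: (-513232725/478384816)·208/45 + 192291385/147195328·8416/2145 = 1/6 ✓
b·c³: (-150303399/15308314112)·512/27 + (-513232725/478384816)·343/27000 + 192291385/147195328·614125/2924207 = 87415757383/1172726206080 ≠ 1/4 ⇒ order 3.
b·(c∘Ac): (-513232725/478384816)·728/675 + 192291385/147195328·143072/61347 = 508474906/269091459 ≠ 1/8
b·Ac²: (-513232725/478384816)·1664/135 + 192291385/147195328·314156/32175 = -36939499/78854640 ≠ 1/12
b·A²c: 192291385/147195328·256/45 = 153833108/20699343 ≠ 1/24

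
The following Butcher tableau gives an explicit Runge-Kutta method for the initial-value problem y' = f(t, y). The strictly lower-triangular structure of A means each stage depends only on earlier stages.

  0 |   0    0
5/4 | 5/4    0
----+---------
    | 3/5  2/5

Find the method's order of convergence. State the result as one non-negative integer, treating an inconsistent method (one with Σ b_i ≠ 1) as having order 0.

2

b = (3/5, 2/5)
c = (0, 5/4)
Σ b_i: 3/5·1 + 2/5·1 = 1 ✓
b·c: 2/5·5/4 = 1/2 ✓; 2 stages ⇒ order 2.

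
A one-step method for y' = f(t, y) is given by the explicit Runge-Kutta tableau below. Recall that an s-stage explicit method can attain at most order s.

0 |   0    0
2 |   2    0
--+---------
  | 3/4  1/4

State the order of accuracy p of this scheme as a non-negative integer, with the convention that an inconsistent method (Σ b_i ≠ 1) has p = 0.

b = (3/4, 1/4)
c = (0, 2)
Σ b_i: 3/4·1 + 1/4·1 = 1 ✓
b·c: 1/4·2 = 1/2 ✓; 2 stages ⇒ order 2.

2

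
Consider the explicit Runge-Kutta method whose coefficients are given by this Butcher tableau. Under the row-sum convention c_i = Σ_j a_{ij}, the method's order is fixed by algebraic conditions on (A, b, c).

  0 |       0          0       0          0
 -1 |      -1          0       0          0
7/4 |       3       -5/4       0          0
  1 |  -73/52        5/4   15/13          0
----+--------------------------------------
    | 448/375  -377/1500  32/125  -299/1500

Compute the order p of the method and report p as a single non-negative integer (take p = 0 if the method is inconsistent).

b = (448/375, -377/1500, 32/125, -299/1500)
c = (0, -1, 7/4, 1)
Ac = (0, 0, 5/4, 10/13)
Σ b_i: 448/375·1 + (-377/1500)·1 + 32/125·1 + (-299/1500)·1 = 1 ✓
b·c: (-377/1500)·(-1) + 32/125·7/4 + (-299/1500)·1 = 1/2 ✓
b·c²: (-377/1500)·1 + 32/125·49/16 + (-299/1500)·1 = 1/3 ✓
b·Ac: 32/125·5/4 + (-299/1500)·10/13 = 1/6 ✓
b·c³: (-377/1500)·(-1) + 32/125·343/64 + (-299/1500)·1 = 178/125 ≠ 1/4 ⇒ order 3.
b·(c∘Ac): 32/125·35/16 + (-299/1500)·10/13 = 61/150 ≠ 1/8
b·Ac²: 32/125·(-5/4) + (-299/1500)·995/208 = -6113/4800 ≠ 1/12
b·A²c: (-299/1500)·75/52 = -23/80 ≠ 1/24

3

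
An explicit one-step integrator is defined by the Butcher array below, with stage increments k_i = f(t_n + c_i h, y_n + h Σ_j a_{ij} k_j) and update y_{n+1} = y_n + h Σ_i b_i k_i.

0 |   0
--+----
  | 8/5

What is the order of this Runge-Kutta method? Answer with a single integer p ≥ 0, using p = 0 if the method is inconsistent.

0

b = (8/5)
c = (0)
Σ b_i: 8/5·1 = 8/5 ≠ 1 ⇒ order 0.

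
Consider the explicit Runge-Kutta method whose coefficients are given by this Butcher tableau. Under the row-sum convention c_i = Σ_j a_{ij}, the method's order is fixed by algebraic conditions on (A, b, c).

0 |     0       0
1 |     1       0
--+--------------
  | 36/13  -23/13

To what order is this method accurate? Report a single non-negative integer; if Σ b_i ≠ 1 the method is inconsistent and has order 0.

b = (36/13, -23/13)
c = (0, 1)
Σ b_i: 36/13·1 + (-23/13)·1 = 1 ✓
b·c: (-23/13)·1 = -23/13 ≠ 1/2 ⇒ order 1.

1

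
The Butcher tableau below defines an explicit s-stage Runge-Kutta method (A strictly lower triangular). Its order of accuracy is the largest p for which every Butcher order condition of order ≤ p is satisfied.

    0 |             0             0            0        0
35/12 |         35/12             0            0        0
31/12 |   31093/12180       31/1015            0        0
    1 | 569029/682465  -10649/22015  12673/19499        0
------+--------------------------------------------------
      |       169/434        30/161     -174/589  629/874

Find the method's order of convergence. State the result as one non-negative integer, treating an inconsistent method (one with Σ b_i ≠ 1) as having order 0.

b = (169/434, 30/161, -174/589, 629/874)
c = (0, 35/12, 31/12, 1)
Ac = (0, 0, 31/348, 506/1887)
Σ b_i: 169/434·1 + 30/161·1 + (-174/589)·1 + 629/874·1 = 1 ✓
b·c: 30/161·35/12 + (-174/589)·31/12 + 629/874·1 = 1/2 ✓
b·c²: 30/161·1225/144 + (-174/589)·961/144 + 629/874·1 = 1/3 ✓
b·Ac: (-174/589)·31/348 + 629/874·506/1887 = 1/6 ✓
b·c³: 30/161·42875/1728 + (-174/589)·29791/1728 + 629/874·1 = 1/4 ✓
b·(c∘Ac): (-174/589)·961/4176 + 629/874·506/1887 = 1/8 ✓
b·Ac²: (-174/589)·1085/4176 + 629/874·1679/7548 = 1/12 ✓
b·A²c: 629/874·437/7548 = 1/24 ✓; 4 stages ⇒ order 4.

4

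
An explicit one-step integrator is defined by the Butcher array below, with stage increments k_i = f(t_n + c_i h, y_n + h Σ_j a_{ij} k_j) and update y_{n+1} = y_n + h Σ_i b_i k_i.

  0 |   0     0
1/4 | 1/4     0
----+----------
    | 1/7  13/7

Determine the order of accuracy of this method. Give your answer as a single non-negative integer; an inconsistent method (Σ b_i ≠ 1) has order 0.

0

b = (1/7, 13/7)
c = (0, 1/4)
Σ b_i: 1/7·1 + 13/7·1 = 2 ≠ 1 ⇒ order 0.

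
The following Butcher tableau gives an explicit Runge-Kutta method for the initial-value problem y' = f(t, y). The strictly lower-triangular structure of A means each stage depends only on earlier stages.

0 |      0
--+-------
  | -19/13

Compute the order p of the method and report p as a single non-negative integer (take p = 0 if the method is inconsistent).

0

b = (-19/13)
c = (0)
Σ b_i: (-19/13)·1 = -19/13 ≠ 1 ⇒ order 0.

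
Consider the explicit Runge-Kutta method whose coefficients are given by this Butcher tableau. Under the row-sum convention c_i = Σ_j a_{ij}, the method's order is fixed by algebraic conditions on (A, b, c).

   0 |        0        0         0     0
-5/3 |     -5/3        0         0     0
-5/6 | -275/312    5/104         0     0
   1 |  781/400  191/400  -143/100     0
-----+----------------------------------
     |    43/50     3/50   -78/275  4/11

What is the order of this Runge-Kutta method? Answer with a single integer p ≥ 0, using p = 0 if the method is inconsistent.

4

b = (43/50, 3/50, -78/275, 4/11)
c = (0, -5/3, -5/6, 1)
Ac = (0, 0, -25/312, 19/48)
Σ b_i: 43/50·1 + 3/50·1 + (-78/275)·1 + 4/11·1 = 1 ✓
b·c: 3/50·(-5/3) + (-78/275)·(-5/6) + 4/11·1 = 1/2 ✓
b·c²: 3/50·25/9 + (-78/275)·25/36 + 4/11·1 = 1/3 ✓
b·Ac: (-78/275)·(-25/312) + 4/11·19/48 = 1/6 ✓
b·c³: 3/50·(-125/27) + (-78/275)·(-125/216) + 4/11·1 = 1/4 ✓
b·(c∘Ac): (-78/275)·125/1872 + 4/11·19/48 = 1/8 ✓
b·Ac²: (-78/275)·125/936 + 4/11·1/3 = 1/12 ✓
b·A²c: 4/11·11/96 = 1/24 ✓; 4 stages ⇒ order 4.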